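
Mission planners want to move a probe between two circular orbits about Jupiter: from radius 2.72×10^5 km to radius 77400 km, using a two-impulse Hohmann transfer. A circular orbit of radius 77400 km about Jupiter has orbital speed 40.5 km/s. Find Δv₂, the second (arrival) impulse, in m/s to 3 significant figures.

From the circular-orbit relation v² = μ/r at r = 77400 km: μ = v²r = (40.5)² × 77400 = 1.26955×10^8 km³/s².
The Hohmann ellipse has a_t = (r₁ + r₂)/2 = 1.747×10^5 km.
Circular speed at r = 77400 km: v_c = √(μ/r) = 40.50 km/s.
Vis-viva on the transfer ellipse at r = 77400 km gives v_t = √[μ(2/r − 1/a_t)] = 50.54 km/s.
Δv₂ = |v_t − v_c| = |50.54 − 40.50| = 10.04 km/s.

Δv₂ = 10000 m/s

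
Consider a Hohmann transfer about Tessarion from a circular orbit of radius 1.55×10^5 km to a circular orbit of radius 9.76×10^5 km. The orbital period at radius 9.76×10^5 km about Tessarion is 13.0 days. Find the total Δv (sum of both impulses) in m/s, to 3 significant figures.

From Kepler's third law T² = 4π²r³/μ at r = 9.76×10^5 km, T = 13.0 days = 13.0 × 86400 s = 1.1232×10^6 s: μ = 4π²r³/T² = 2.90934×10^7 km³/s².
Semi-major axis of the transfer orbit: a_t = (1.550×10^5 + 9.760×10^5)/2 = 5.655×10^5 km.
Circular speed at r₁: v₁ = √(μ/r₁) = √(2.90934×10^7/1.550×10^5) = 13.70035 km/s.
Transfer-orbit speed at r₁ (v² = μ(2/r − 1/a)): v_p = √[μ(2/r₁ − 1/a_t)] = 17.99866 km/s.
First burn Δv₁ = |v_p − v₁| = 4.2983 km/s.
At r₂, v₂ = √(μ/r₂) = 5.45975 km/s.
Transfer-orbit speed at r₂: v_a = √[μ(2/r₂ − 1/a_t)] = 2.85839 km/s.
Second burn Δv₂ = |v₂ − v_a| = 2.6014 km/s.
Δv = Δv₁ + Δv₂ = 4.2983 + 2.6014 = 6.900 km/s.

Δv = 6900 m/s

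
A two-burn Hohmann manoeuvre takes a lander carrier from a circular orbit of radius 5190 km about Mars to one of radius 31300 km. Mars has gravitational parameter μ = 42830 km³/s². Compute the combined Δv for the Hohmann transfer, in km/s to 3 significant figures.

Δv = 1.44 km/s

The Hohmann ellipse has a_t = (r₁ + r₂)/2 = 18245 km.
Circular speed at r₁: v₁ = √(μ/r₁) = √(42830/5190) = 2.8727 km/s.
On the transfer ellipse at r₁, v² = μ(2/r − 1/a) gives v_p = √[μ(2/r₁ − 1/a_t)] = 3.7626 km/s.
First burn Δv₁ = |v_p − v₁| = 0.8899 km/s.
At r₂, v₂ = √(μ/r₂) = 1.1698 km/s.
Transfer-orbit speed at r₂: v_a = √[μ(2/r₂ − 1/a_t)] = 0.62390 km/s.
Second burn Δv₂ = |v₂ − v_a| = 0.5459 km/s.
Δv = Δv₁ + Δv₂ = 0.8899 + 0.5459 = 1.436 km/s.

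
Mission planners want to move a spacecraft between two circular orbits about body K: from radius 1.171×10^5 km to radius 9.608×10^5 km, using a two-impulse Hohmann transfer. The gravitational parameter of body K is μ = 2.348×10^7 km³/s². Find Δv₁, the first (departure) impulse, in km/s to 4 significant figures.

Δv₁ = 4.746 km/s

The Hohmann ellipse has a_t = (r₁ + r₂)/2 = 5.3895×10^5 km.
Circular speed at r = 1.171×10^5 km: v_c = √(μ/r) = 14.1602 km/s.
Transfer-orbit speed at the same r (vis-viva, a = a_t): v_t = √[μ(2/r − 1/a_t)] = 18.9066 km/s.
Δv₁ = |v_t − v_c| = |18.9066 − 14.1602| = 4.746 km/s.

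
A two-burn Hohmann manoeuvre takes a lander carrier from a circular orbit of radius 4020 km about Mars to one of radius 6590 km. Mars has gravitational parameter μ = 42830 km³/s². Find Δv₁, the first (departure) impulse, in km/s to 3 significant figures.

Δv₁ = 0.374 km/s

Transfer-ellipse semi-major axis a_t = (r₁ + r₂)/2 = (4020 + 6590)/2 = 5305 km.
On the circular orbit at r = 4020 km, v_c = √(μ/r) = 3.2641 km/s.
Vis-viva on the transfer ellipse at r = 4020 km gives v_t = √[μ(2/r − 1/a_t)] = 3.6380 km/s.
Δv₁ = |v_t − v_c| = |3.6380 − 3.2641| = 0.3739 km/s.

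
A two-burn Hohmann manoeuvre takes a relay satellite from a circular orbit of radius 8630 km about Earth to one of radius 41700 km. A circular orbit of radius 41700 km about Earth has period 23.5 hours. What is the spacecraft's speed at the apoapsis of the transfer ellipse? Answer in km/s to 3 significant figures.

v = 1.81 km/s

From Kepler's third law T² = 4π²r³/μ at r = 41700 km, T = 23.5 hours = 23.5 × 3600 s = 84600 s: μ = 4π²r³/T² = 3.99970×10^5 km³/s².
Semi-major axis of the transfer orbit: a_t = (8630 + 41700)/2 = 25165 km.
At apoapsis, r = 41700 km.
From the vis-viva equation, v = √[μ(2/r − 1/a_t)] = 1.814 km/s.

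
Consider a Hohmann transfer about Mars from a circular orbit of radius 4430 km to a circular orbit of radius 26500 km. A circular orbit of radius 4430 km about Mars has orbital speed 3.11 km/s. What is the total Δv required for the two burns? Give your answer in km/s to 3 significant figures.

From the circular-orbit relation v² = μ/r at r = 4430 km: μ = v²r = (3.11)² × 4430 = 42847.4 km³/s².
The Hohmann ellipse has a_t = (r₁ + r₂)/2 = 15465 km.
Circular speed at r₁: v₁ = √(μ/r₁) = √(42847.4/4430) = 3.1100 km/s.
On the transfer ellipse at r₁, vis-viva equation gives v_p = √[μ(2/r₁ − 1/a_t)] = 4.0711 km/s.
First burn Δv₁ = |v_p − v₁| = 0.9611 km/s.
Circular speed at r₂: v₂ = √(μ/r₂) = 1.2716 km/s.
Transfer-orbit speed at r₂: v_a = √[μ(2/r₂ − 1/a_t)] = 0.68056 km/s.
Second burn Δv₂ = |v₂ − v_a| = 0.5910 km/s.
Δv = Δv₁ + Δv₂ = 0.9611 + 0.5910 = 1.552 km/s.

Δv = 1.55 km/s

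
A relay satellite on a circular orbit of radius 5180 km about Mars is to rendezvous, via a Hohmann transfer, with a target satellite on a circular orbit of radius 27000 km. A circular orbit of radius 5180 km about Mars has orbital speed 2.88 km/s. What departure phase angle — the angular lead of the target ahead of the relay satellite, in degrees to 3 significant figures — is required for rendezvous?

From the circular-orbit relation v² = μ/r at r = 5180 km: μ = v²r = (2.88)² × 5180 = 42965.0 km³/s².
The Hohmann ellipse has a_t = (r₁ + r₂)/2 = 16090 km.
Transfer time t = π√(a_t³/μ) = 30933.3 s.
The target's mean motion on its circular orbit is ω₂ = √(μ/r₂³) = 4.67210×10^-5 rad/s.
Angle swept by the target during transfer: ω₂·t = 1.44523 rad = 82.81°.
The relay satellite traverses 180° on the transfer ellipse, so the target must lead by 180° − 82.81° = 97.2°.

φ = 97.2°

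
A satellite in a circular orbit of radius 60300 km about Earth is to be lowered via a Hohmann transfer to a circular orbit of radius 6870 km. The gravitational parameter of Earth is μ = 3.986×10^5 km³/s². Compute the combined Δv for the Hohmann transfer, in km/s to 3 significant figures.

Δv = 4.00 km/s

The Hohmann ellipse has a_t = (r₁ + r₂)/2 = 33585 km.
At r₁ the circular-orbit speed is v₁ = √(μ/r₁) = 2.5710 km/s.
Transfer-orbit speed at r₁ (v² = μ(2/r − 1/a)): v_a = √[μ(2/r₁ − 1/a_t)] = 1.1628 km/s.
First burn Δv₁ = |v_a − v₁| = 1.4082 km/s.
Circular speed at r₂: v₂ = √(μ/r₂) = 7.61711 km/s.
Transfer-orbit speed at r₂: v_p = √[μ(2/r₂ − 1/a_t)] = 10.2065 km/s.
Second burn Δv₂ = |v₂ − v_p| = 2.5894 km/s.
Total Δv = Δv₁ + Δv₂ = 3.998 km/s.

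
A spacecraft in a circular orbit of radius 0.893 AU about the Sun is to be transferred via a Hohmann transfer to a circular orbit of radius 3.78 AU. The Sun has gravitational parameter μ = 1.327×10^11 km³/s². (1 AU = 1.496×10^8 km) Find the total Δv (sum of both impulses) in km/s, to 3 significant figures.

In km: r₁ = 0.893 × 1.496×10^8 = 1.335928×10^8 km; r₂ = 3.78 × 1.496×10^8 = 5.65488×10^8 km.
Transfer-ellipse semi-major axis a_t = (r₁ + r₂)/2 = (1.335928×10^8 + 5.65488×10^8)/2 = 3.495404×10^8 km.
Circular speed at r₁: v₁ = √(μ/r₁) = √(1.327×10^11/1.335928×10^8) = 31.52 km/s.
On the transfer ellipse at r₁, vis-viva equation gives v_p = √[μ(2/r₁ − 1/a_t)] = 40.09 km/s.
First burn Δv₁ = |v_p − v₁| = 8.570 km/s.
At r₂, v₂ = √(μ/r₂) = 15.3188 km/s.
Transfer-orbit speed at r₂: v_a = √[μ(2/r₂ − 1/a_t)] = 9.47036 km/s.
Second burn Δv₂ = |v₂ − v_a| = 5.848 km/s.
Total Δv = Δv₁ + Δv₂ = 14.42 km/s.

Δv = 14.4 km/s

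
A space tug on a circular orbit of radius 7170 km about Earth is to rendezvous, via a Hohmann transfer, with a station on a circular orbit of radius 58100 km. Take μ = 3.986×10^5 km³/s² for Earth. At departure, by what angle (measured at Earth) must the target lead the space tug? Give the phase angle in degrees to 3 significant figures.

The Hohmann ellipse has a_t = (r₁ + r₂)/2 = 32635 km.
The half-period of the transfer ellipse is t = π√(a_t³/μ) = 29336.4 s.
The target's mean motion on its circular orbit is ω₂ = √(μ/r₂³) = 4.50821×10^-5 rad/s.
Angle swept by the target during transfer: ω₂·t = 1.32255 rad = 75.78°.
Arrival is 180° from departure on the ellipse, so φ = 180° − 75.78° = 104°.

φ = 104°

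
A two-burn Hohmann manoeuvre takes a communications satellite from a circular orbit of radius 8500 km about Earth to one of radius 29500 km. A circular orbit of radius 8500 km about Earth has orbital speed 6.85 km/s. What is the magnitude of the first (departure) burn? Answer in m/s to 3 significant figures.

Δv₁ = 1690 m/s

From the circular-orbit relation v² = μ/r at r = 8500 km: μ = v²r = (6.85)² × 8500 = 3.98841×10^5 km³/s².
Semi-major axis of the transfer orbit: a_t = (8500 + 29500)/2 = 19000 km.
Circular speed at r = 8500 km: v_c = √(μ/r) = 6.850 km/s.
Transfer-orbit speed at the same r (vis-viva, a = a_t): v_t = √[μ(2/r − 1/a_t)] = 8.535 km/s.
Δv₁ = |v_t − v_c| = |8.535 − 6.850| = 1.685 km/s.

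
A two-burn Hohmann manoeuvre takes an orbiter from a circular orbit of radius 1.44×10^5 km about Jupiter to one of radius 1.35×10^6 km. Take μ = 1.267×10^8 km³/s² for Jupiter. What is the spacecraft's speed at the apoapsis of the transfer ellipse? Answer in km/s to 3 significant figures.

v = 4.25 km/s

The Hohmann ellipse has a_t = (r₁ + r₂)/2 = 7.470×10^5 km.
At apoapsis, r = 1.350×10^6 km.
Applying v² = μ(2/r − 1/a_t): v = 4.253 km/s.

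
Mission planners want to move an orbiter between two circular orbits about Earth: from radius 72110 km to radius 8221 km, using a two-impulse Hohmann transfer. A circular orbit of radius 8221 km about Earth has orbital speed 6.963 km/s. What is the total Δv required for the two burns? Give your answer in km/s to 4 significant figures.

Δv = 3.654 km/s

From the circular-orbit relation v² = μ/r at r = 8221 km: μ = v²r = (6.963)² × 8221 = 3.98582×10^5 km³/s².
The Hohmann ellipse has a_t = (r₁ + r₂)/2 = 40165.5 km.
Circular speed at r₁: v₁ = √(μ/r₁) = √(3.98582×10^5/72110) = 2.351 km/s.
Transfer-orbit speed at r₁ (vis-viva): v_a = √[μ(2/r₁ − 1/a_t)] = 1.064 km/s.
First burn Δv₁ = |v_a − v₁| = 1.287 km/s.
At r₂, v₂ = √(μ/r₂) = 6.963 km/s.
Transfer-orbit speed at r₂: v_p = √[μ(2/r₂ − 1/a_t)] = 9.330 km/s.
Second burn Δv₂ = |v₂ − v_p| = 2.367 km/s.
Total Δv = Δv₁ + Δv₂ = 3.654 km/s.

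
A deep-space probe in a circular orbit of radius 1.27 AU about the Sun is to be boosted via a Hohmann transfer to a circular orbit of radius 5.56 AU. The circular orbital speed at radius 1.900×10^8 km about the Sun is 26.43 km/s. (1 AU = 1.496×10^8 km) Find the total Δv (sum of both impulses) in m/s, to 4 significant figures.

Δv = 12220 m/s

From the circular-orbit relation v² = μ/r at r = 1.900×10^8 km: μ = v²r = (26.43)² × 1.900×10^8 = 1.32724×10^11 km³/s².
In km: r₁ = 1.27 × 1.496×10^8 = 1.89992×10^8 km; r₂ = 5.56 × 1.496×10^8 = 8.31776×10^8 km.
Transfer-ellipse semi-major axis a_t = (r₁ + r₂)/2 = (1.89992×10^8 + 8.31776×10^8)/2 = 5.10884×10^8 km.
Circular speed at r₁: v₁ = √(μ/r₁) = √(1.32724×10^11/1.89992×10^8) = 26.431 km/s.
On the transfer ellipse at r₁, v² = μ(2/r − 1/a) gives v_p = √[μ(2/r₁ − 1/a_t)] = 33.725 km/s.
First burn Δv₁ = |v_p − v₁| = 7.294 km/s.
Circular speed at r₂: v₂ = √(μ/r₂) = 12.632 km/s.
Transfer-orbit speed at r₂: v_a = √[μ(2/r₂ − 1/a_t)] = 7.7033 km/s.
Second burn Δv₂ = |v₂ − v_a| = 4.929 km/s.
Total Δv = Δv₁ + Δv₂ = 12.22 km/s.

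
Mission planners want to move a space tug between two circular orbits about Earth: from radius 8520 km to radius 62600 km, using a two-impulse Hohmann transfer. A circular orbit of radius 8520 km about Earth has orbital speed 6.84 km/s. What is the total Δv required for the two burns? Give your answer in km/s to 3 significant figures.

From the circular-orbit relation v² = μ/r at r = 8520 km: μ = v²r = (6.84)² × 8520 = 3.98613×10^5 km³/s².
The Hohmann ellipse has a_t = (r₁ + r₂)/2 = 35560 km.
Circular speed at r₁: v₁ = √(μ/r₁) = √(3.98613×10^5/8520) = 6.84000 km/s.
On the transfer ellipse at r₁, v² = μ(2/r − 1/a) gives v_p = √[μ(2/r₁ − 1/a_t)] = 9.07533 km/s.
First burn Δv₁ = |v_p − v₁| = 2.23533 km/s.
At r₂, v₂ = √(μ/r₂) = 2.523415 km/s.
Transfer-orbit speed at r₂: v_a = √[μ(2/r₂ − 1/a_t)] = 1.235173 km/s.
Second burn Δv₂ = |v₂ − v_a| = 1.28824 km/s.
Total Δv = Δv₁ + Δv₂ = 3.524 km/s.

Δv = 3.52 km/s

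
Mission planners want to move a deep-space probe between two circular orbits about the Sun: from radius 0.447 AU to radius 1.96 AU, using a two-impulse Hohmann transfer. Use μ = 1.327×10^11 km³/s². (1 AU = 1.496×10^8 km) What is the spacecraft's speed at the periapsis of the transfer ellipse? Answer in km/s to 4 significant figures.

In km: r₁ = 0.447 × 1.496×10^8 = 6.68712×10^7 km; r₂ = 1.96 × 1.496×10^8 = 2.93216×10^8 km.
Semi-major axis of the transfer orbit: a_t = (6.68712×10^7 + 2.93216×10^8)/2 = 1.800436×10^8 km.
The periapsis of the transfer ellipse is at r = 6.68712×10^7 km.
From the vis-viva equation, v = √[μ(2/r − 1/a_t)] = 56.85 km/s.

v = 56.85 km/s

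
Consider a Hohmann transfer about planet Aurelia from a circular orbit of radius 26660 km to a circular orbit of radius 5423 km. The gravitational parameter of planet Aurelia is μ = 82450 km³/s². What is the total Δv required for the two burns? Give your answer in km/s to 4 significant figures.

Δv = 1.864 km/s

Semi-major axis of the transfer orbit: a_t = (26660 + 5423)/2 = 16041.5 km.
Circular speed at r₁: v₁ = √(μ/r₁) = √(82450/26660) = 1.7586 km/s.
On the transfer ellipse at r₁, v² = μ(2/r − 1/a) gives v_a = √[μ(2/r₁ − 1/a_t)] = 1.0225 km/s.
First burn Δv₁ = |v_a − v₁| = 0.7361 km/s.
Circular speed at r₂: v₂ = √(μ/r₂) = 3.899 km/s.
Transfer-orbit speed at r₂: v_p = √[μ(2/r₂ − 1/a_t)] = 5.027 km/s.
Second burn Δv₂ = |v₂ − v_p| = 1.128 km/s.
Total Δv = Δv₁ + Δv₂ = 1.864 km/s.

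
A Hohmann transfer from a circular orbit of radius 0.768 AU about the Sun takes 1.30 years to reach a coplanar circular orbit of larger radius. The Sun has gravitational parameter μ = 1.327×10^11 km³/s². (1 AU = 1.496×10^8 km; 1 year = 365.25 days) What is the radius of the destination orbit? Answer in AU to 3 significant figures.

r₂ = 3.01 AU

In km: r₁ = 0.768 × 1.496×10^8 = 1.148928×10^8 km.
Transfer time t = 1.30 years × 365.25 × 86400 s = 4.102488×10^7 s, and t = π√(a_t³/μ).
So a_t = (μ t²/π²)^(1/3) = (1.327×10^11 × (4.102488×10^7)² / π²)^(1/3) = 2.8285×10^8 km.
Since a_t = (r₁ + r₂)/2, r₂ = 2a_t − r₁ = 2×2.8285×10^8 − 1.148928×10^8 = 4.508072×10^8 km.
In AU: r₂ = 4.508072×10^8 / 1.496×10^8 = 3.01 AU.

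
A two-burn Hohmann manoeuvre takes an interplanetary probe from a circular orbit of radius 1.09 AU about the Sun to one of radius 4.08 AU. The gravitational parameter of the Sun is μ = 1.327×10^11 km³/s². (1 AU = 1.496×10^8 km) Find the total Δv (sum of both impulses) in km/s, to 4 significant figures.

In km: r₁ = 1.09 × 1.496×10^8 = 1.63064×10^8 km; r₂ = 4.08 × 1.496×10^8 = 6.10368×10^8 km.
The Hohmann ellipse has a_t = (r₁ + r₂)/2 = 3.86716×10^8 km.
At r₁ the circular-orbit speed is v₁ = √(μ/r₁) = 28.527 km/s.
Transfer-orbit speed at r₁ (v² = μ(2/r − 1/a)): v_p = √[μ(2/r₁ − 1/a_t)] = 35.839 km/s.
First burn Δv₁ = |v_p − v₁| = 7.312 km/s.
At r₂, v₂ = √(μ/r₂) = 14.745 km/s.
Transfer-orbit speed at r₂: v_a = √[μ(2/r₂ − 1/a_t)] = 9.5746 km/s.
Second burn Δv₂ = |v₂ − v_a| = 5.170 km/s.
Total Δv = Δv₁ + Δv₂ = 12.48 km/s.

Δv = 12.48 km/s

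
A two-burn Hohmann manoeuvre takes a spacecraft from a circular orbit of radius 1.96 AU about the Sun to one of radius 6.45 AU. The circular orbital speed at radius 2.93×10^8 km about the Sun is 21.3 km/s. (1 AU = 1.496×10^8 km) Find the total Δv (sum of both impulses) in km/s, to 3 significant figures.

Δv = 8.80 km/s

From the circular-orbit relation v² = μ/r at r = 2.93×10^8 km: μ = v²r = (21.3)² × 2.93×10^8 = 1.32931×10^11 km³/s².
In km: r₁ = 1.96 × 1.496×10^8 = 2.93216×10^8 km; r₂ = 6.45 × 1.496×10^8 = 9.6492×10^8 km.
Transfer-ellipse semi-major axis a_t = (r₁ + r₂)/2 = (2.93216×10^8 + 9.6492×10^8)/2 = 6.29068×10^8 km.
Circular speed at r₁: v₁ = √(μ/r₁) = √(1.32931×10^11/2.93216×10^8) = 21.292 km/s.
On the transfer ellipse at r₁, v² = μ(2/r − 1/a) gives v_p = √[μ(2/r₁ − 1/a_t)] = 26.370 km/s.
First burn Δv₁ = |v_p − v₁| = 5.078 km/s.
Circular speed at r₂: v₂ = √(μ/r₂) = 11.737 km/s.
Transfer-orbit speed at r₂: v_a = √[μ(2/r₂ − 1/a_t)] = 8.0133 km/s.
Second burn Δv₂ = |v₂ − v_a| = 3.724 km/s.
Δv = Δv₁ + Δv₂ = 5.078 + 3.724 = 8.802 km/s.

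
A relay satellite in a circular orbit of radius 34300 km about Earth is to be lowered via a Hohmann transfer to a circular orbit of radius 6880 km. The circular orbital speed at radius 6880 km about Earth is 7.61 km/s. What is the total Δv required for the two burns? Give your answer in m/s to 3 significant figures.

Δv = 3650 m/s

From the circular-orbit relation v² = μ/r at r = 6880 km: μ = v²r = (7.61)² × 6880 = 3.98435×10^5 km³/s².
Transfer-ellipse semi-major axis a_t = (r₁ + r₂)/2 = (34300 + 6880)/2 = 20590 km.
At r₁ the circular-orbit speed is v₁ = √(μ/r₁) = 3.408 km/s.
Transfer-orbit speed at r₁ (vis-viva): v_a = √[μ(2/r₁ − 1/a_t)] = 1.970 km/s.
First burn Δv₁ = |v_a − v₁| = 1.438 km/s.
Circular speed at r₂: v₂ = √(μ/r₂) = 7.610 km/s.
Transfer-orbit speed at r₂: v_p = √[μ(2/r₂ − 1/a_t)] = 9.822 km/s.
Second burn Δv₂ = |v₂ − v_p| = 2.212 km/s.
Δv = Δv₁ + Δv₂ = 1.438 + 2.212 = 3.650 km/s.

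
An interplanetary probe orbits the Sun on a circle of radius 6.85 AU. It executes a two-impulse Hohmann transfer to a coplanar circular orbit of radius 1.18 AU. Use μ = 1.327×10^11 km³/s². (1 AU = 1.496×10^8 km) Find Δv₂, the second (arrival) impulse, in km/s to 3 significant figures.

In km: r₁ = 6.85 × 1.496×10^8 = 1.02476×10^9 km; r₂ = 1.18 × 1.496×10^8 = 1.76528×10^8 km.
Semi-major axis of the transfer orbit: a_t = (1.02476×10^9 + 1.76528×10^8)/2 = 6.00644×10^8 km.
On the circular orbit at r = 1.76528×10^8 km, v_c = √(μ/r) = 27.4176 km/s.
Transfer-orbit speed at the same r (vis-viva, a = a_t): v_t = √[μ(2/r − 1/a_t)] = 35.8122 km/s.
Δv₂ = |v_t − v_c| = |35.8122 − 27.4176| = 8.395 km/s.

Δv₂ = 8.39 km/s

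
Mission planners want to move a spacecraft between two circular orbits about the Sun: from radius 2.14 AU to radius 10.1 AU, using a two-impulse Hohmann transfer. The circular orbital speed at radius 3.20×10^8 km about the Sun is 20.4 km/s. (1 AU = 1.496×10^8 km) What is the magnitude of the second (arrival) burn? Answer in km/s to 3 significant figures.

Δv₂ = 3.84 km/s

From the circular-orbit relation v² = μ/r at r = 3.20×10^8 km: μ = v²r = (20.4)² × 3.20×10^8 = 1.33171×10^11 km³/s².
In km: r₁ = 2.14 × 1.496×10^8 = 3.20144×10^8 km; r₂ = 10.1 × 1.496×10^8 = 1.51096×10^9 km.
The Hohmann ellipse has a_t = (r₁ + r₂)/2 = 9.15552×10^8 km.
Circular speed at r = 1.51096×10^9 km: v_c = √(μ/r) = 9.388 km/s.
Transfer-orbit speed at the same r (vis-viva, a = a_t): v_t = √[μ(2/r − 1/a_t)] = 5.551 km/s.
Δv₂ = |v_t − v_c| = |5.551 − 9.388| = 3.837 km/s.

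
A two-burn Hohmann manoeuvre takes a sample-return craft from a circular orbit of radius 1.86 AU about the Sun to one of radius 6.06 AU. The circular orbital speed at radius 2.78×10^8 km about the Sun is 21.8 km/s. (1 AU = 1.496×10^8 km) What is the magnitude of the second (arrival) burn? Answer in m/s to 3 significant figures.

From the circular-orbit relation v² = μ/r at r = 2.78×10^8 km: μ = v²r = (21.8)² × 2.78×10^8 = 1.32117×10^11 km³/s².
In km: r₁ = 1.86 × 1.496×10^8 = 2.78256×10^8 km; r₂ = 6.06 × 1.496×10^8 = 9.06576×10^8 km.
Transfer-ellipse semi-major axis a_t = (r₁ + r₂)/2 = (2.78256×10^8 + 9.06576×10^8)/2 = 5.92416×10^8 km.
Circular speed at r = 9.06576×10^8 km: v_c = √(μ/r) = 12.072 km/s.
Transfer-orbit speed at the same r (vis-viva, a = a_t): v_t = √[μ(2/r − 1/a_t)] = 8.2734 km/s.
Δv₂ = |v_t − v_c| = |8.2734 − 12.072| = 3.799 km/s.

Δv₂ = 3800 m/s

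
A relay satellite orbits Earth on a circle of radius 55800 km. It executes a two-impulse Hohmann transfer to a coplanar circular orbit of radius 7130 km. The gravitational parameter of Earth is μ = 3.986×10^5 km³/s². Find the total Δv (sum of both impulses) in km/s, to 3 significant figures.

Δv = 3.88 km/s

The Hohmann ellipse has a_t = (r₁ + r₂)/2 = 31465 km.
At r₁ the circular-orbit speed is v₁ = √(μ/r₁) = 2.6727 km/s.
On the transfer ellipse at r₁, vis-viva equation gives v_a = √[μ(2/r₁ − 1/a_t)] = 1.2723 km/s.
First burn Δv₁ = |v_a − v₁| = 1.400 km/s.
At r₂, v₂ = √(μ/r₂) = 7.477 km/s.
Transfer-orbit speed at r₂: v_p = √[μ(2/r₂ − 1/a_t)] = 9.957 km/s.
Second burn Δv₂ = |v₂ − v_p| = 2.480 km/s.
Total Δv = Δv₁ + Δv₂ = 3.880 km/s.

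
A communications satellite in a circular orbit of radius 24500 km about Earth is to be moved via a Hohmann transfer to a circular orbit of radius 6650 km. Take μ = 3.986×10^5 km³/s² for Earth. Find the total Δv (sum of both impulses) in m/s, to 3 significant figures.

Transfer-ellipse semi-major axis a_t = (r₁ + r₂)/2 = (24500 + 6650)/2 = 15575 km.
At r₁ the circular-orbit speed is v₁ = √(μ/r₁) = 4.034 km/s.
Transfer-orbit speed at r₁ (v² = μ(2/r − 1/a)): v_a = √[μ(2/r₁ − 1/a_t)] = 2.636 km/s.
First burn Δv₁ = |v_a − v₁| = 1.398 km/s.
Circular speed at r₂: v₂ = √(μ/r₂) = 7.742 km/s.
Transfer-orbit speed at r₂: v_p = √[μ(2/r₂ − 1/a_t)] = 9.710 km/s.
Second burn Δv₂ = |v₂ − v_p| = 1.968 km/s.
Δv = Δv₁ + Δv₂ = 1.398 + 1.968 = 3.366 km/s.

Δv = 3370 m/s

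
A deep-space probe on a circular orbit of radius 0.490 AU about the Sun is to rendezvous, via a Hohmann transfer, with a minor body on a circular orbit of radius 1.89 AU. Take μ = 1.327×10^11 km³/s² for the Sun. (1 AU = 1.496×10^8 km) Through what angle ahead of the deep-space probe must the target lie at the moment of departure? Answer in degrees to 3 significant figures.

In km: r₁ = 0.490 × 1.496×10^8 = 7.3304×10^7 km; r₂ = 1.89 × 1.496×10^8 = 2.82744×10^8 km.
Semi-major axis of the transfer orbit: a_t = (7.3304×10^7 + 2.82744×10^8)/2 = 1.78024×10^8 km.
The half-period of the transfer ellipse is t = π√(a_t³/μ) = 2.0485×10^7 s.
Target angular speed ω₂ = √(μ/r₂³) = 7.6621×10^-8 rad/s.
Angle swept by the target during transfer: ω₂·t = 1.5696 rad = 89.93°.
The deep-space probe traverses 180° on the transfer ellipse, so the target must lead by 180° − 89.93° = 90.1°.

φ = 90.1°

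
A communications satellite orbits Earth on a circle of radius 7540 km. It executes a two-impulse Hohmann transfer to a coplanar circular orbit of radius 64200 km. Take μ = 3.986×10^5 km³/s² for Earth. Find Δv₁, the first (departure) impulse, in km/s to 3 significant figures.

Δv₁ = 2.46 km/s

Transfer-ellipse semi-major axis a_t = (r₁ + r₂)/2 = (7540 + 64200)/2 = 35870 km.
Circular speed at r = 7540 km: v_c = √(μ/r) = 7.271 km/s.
Vis-viva on the transfer ellipse at r = 7540 km gives v_t = √[μ(2/r − 1/a_t)] = 9.727 km/s.
Δv₁ = |v_t − v_c| = |9.727 − 7.271| = 2.456 km/s.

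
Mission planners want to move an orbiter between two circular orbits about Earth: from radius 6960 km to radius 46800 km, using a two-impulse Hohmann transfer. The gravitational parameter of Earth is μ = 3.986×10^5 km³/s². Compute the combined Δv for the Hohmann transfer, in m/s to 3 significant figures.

Semi-major axis of the transfer orbit: a_t = (6960 + 46800)/2 = 26880 km.
Circular speed at r₁: v₁ = √(μ/r₁) = √(3.986×10^5/6960) = 7.568 km/s.
Transfer-orbit speed at r₁ (v² = μ(2/r − 1/a)): v_p = √[μ(2/r₁ − 1/a_t)] = 9.986 km/s.
First burn Δv₁ = |v_p − v₁| = 2.418 km/s.
At r₂, v₂ = √(μ/r₂) = 2.918 km/s.
Transfer-orbit speed at r₂: v_a = √[μ(2/r₂ − 1/a_t)] = 1.485 km/s.
Second burn Δv₂ = |v₂ − v_a| = 1.433 km/s.
Δv = Δv₁ + Δv₂ = 2.418 + 1.433 = 3.851 km/s.

Δv = 3850 m/s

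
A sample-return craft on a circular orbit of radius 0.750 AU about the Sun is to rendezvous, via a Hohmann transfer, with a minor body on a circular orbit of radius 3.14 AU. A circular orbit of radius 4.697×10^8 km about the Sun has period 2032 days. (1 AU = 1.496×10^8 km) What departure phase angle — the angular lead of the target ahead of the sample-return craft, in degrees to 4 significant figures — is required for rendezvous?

φ = 92.25°

From Kepler's third law T² = 4π²r³/μ at r = 4.697×10^8 km, T = 2032 days = 2032 × 86400 s = 1.755648×10^8 s: μ = 4π²r³/T² = 1.32723×10^11 km³/s².
In km: r₁ = 0.750 × 1.496×10^8 = 1.122×10^8 km; r₂ = 3.14 × 1.496×10^8 = 4.69744×10^8 km.
Semi-major axis of the transfer orbit: a_t = (1.122×10^8 + 4.69744×10^8)/2 = 2.90972×10^8 km.
Transfer time t = π√(a_t³/μ) = 4.28010×10^7 s.
The target's mean motion on its circular orbit is ω₂ = √(μ/r₂³) = 3.57834×10^-8 rad/s.
Angle swept by the target during transfer: ω₂·t = 1.5316 rad = 87.75°.
Arrival is 180° from departure on the ellipse, so φ = 180° − 87.75° = 92.25°.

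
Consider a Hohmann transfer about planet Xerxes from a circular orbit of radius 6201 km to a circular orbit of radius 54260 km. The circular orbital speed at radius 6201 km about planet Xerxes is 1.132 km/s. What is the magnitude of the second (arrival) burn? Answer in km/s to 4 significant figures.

From the circular-orbit relation v² = μ/r at r = 6201 km: μ = v²r = (1.132)² × 6201 = 7946.11 km³/s².
The Hohmann ellipse has a_t = (r₁ + r₂)/2 = 30230.5 km.
Circular speed at r = 54260 km: v_c = √(μ/r) = 0.3827 km/s.
Transfer-orbit speed at the same r (vis-viva, a = a_t): v_t = √[μ(2/r − 1/a_t)] = 0.1733 km/s.
Δv₂ = |v_t − v_c| = |0.1733 − 0.3827| = 0.2094 km/s.

Δv₂ = 0.2094 km/s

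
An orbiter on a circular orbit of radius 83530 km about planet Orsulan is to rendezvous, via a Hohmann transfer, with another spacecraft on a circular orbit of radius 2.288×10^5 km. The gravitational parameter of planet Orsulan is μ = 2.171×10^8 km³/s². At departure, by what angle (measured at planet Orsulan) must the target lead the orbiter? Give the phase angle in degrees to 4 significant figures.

Semi-major axis of the transfer orbit: a_t = (83530 + 2.288×10^5)/2 = 1.56165×10^5 km.
Transfer time t = π√(a_t³/μ) = 13158.2 s.
Target angular speed ω₂ = √(μ/r₂³) = 1.34631×10^-4 rad/s.
Angle swept by the target during transfer: ω₂·t = 1.772 rad = 101.5°.
Arrival is 180° from departure on the ellipse, so φ = 180° − 101.5° = 78.50°.

φ = 78.50°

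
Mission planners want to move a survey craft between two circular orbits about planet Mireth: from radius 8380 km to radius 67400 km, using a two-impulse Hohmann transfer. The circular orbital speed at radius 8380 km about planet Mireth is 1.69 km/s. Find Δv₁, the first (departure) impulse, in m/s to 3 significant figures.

Δv₁ = 564 m/s

From the circular-orbit relation v² = μ/r at r = 8380 km: μ = v²r = (1.69)² × 8380 = 23934.1 km³/s².
Semi-major axis of the transfer orbit: a_t = (8380 + 67400)/2 = 37890 km.
Circular speed at r = 8380 km: v_c = √(μ/r) = 1.690 km/s.
Transfer-orbit speed at the same r (vis-viva, a = a_t): v_t = √[μ(2/r − 1/a_t)] = 2.254 km/s.
Δv₁ = |v_t − v_c| = |2.254 − 1.690| = 0.5640 km/s.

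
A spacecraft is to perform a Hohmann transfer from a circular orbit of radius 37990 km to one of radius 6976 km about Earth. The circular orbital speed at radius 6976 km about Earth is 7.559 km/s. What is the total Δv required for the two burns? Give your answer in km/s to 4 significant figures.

From the circular-orbit relation v² = μ/r at r = 6976 km: μ = v²r = (7.559)² × 6976 = 3.98598×10^5 km³/s².
Transfer-ellipse semi-major axis a_t = (r₁ + r₂)/2 = (37990 + 6976)/2 = 22483 km.
Circular speed at r₁: v₁ = √(μ/r₁) = √(3.98598×10^5/37990) = 3.239 km/s.
On the transfer ellipse at r₁, vis-viva gives v_a = √[μ(2/r₁ − 1/a_t)] = 1.804 km/s.
First burn Δv₁ = |v_a − v₁| = 1.435 km/s.
Circular speed at r₂: v₂ = √(μ/r₂) = 7.559 km/s.
Transfer-orbit speed at r₂: v_p = √[μ(2/r₂ − 1/a_t)] = 9.826 km/s.
Second burn Δv₂ = |v₂ − v_p| = 2.267 km/s.
Total Δv = Δv₁ + Δv₂ = 3.702 km/s.

Δv = 3.702 km/s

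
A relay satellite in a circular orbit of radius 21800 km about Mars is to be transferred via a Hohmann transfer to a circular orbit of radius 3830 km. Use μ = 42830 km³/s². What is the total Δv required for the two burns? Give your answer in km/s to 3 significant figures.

Δv = 1.65 km/s

Semi-major axis of the transfer orbit: a_t = (21800 + 3830)/2 = 12815 km.
Circular speed at r₁: v₁ = √(μ/r₁) = √(42830/21800) = 1.4017 km/s.
On the transfer ellipse at r₁, v² = μ(2/r − 1/a) gives v_a = √[μ(2/r₁ − 1/a_t)] = 0.76628 km/s.
First burn Δv₁ = |v_a − v₁| = 0.6354 km/s.
Circular speed at r₂: v₂ = √(μ/r₂) = 3.344 km/s.
Transfer-orbit speed at r₂: v_p = √[μ(2/r₂ − 1/a_t)] = 4.362 km/s.
Second burn Δv₂ = |v₂ − v_p| = 1.018 km/s.
Total Δv = Δv₁ + Δv₂ = 1.653 km/s.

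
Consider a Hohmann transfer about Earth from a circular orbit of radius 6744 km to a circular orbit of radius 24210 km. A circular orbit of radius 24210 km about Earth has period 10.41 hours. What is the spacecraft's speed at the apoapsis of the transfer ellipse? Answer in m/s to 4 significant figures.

v = 2679 m/s

From Kepler's third law T² = 4π²r³/μ at r = 24210 km, T = 10.41 hours = 10.41 × 3600 s = 37476 s: μ = 4π²r³/T² = 3.98876×10^5 km³/s².
Transfer-ellipse semi-major axis a_t = (r₁ + r₂)/2 = (6744 + 24210)/2 = 15477 km.
At apoapsis, r = 24210 km.
Vis-viva: v = √[μ(2/r − 1/a_t)] = √[3.98876×10^5 × (2/24210 − 1/15477)] = 2.679 km/s.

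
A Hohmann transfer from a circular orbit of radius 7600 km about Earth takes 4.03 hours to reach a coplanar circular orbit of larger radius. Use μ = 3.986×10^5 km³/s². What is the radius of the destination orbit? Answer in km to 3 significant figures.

r₂ = 33200 km

Transfer time t = 4.03 hours = 14508 s, and t = π√(a_t³/μ).
So a_t = (μ t²/π²)^(1/3) = (3.986×10^5 × (14508)² / π²)^(1/3) = 20409 km.
Since a_t = (r₁ + r₂)/2, r₂ = 2a_t − r₁ = 2×20409 − 7600 = 33218 km.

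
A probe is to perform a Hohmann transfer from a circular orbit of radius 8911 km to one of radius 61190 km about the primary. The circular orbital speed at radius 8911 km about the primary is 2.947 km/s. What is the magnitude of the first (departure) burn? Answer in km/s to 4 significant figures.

From the circular-orbit relation v² = μ/r at r = 8911 km: μ = v²r = (2.947)² × 8911 = 77390.3 km³/s².
The Hohmann ellipse has a_t = (r₁ + r₂)/2 = 35050.5 km.
On the circular orbit at r = 8911 km, v_c = √(μ/r) = 2.9470 km/s.
Vis-viva on the transfer ellipse at r = 8911 km gives v_t = √[μ(2/r − 1/a_t)] = 3.8938 km/s.
Δv₁ = |v_t − v_c| = |3.8938 − 2.9470| = 0.9468 km/s.

Δv₁ = 0.9468 km/s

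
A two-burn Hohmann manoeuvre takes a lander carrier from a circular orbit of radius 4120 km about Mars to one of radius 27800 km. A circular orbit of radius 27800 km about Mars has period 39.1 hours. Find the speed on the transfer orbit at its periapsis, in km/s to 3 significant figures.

From Kepler's third law T² = 4π²r³/μ at r = 27800 km, T = 39.1 hours = 39.1 × 3600 s = 1.4076×10^5 s: μ = 4π²r³/T² = 42809.1 km³/s².
Transfer-ellipse semi-major axis a_t = (r₁ + r₂)/2 = (4120 + 27800)/2 = 15960 km.
At periapsis, r = 4120 km.
From the vis-viva equation, v = √[μ(2/r − 1/a_t)] = 4.254 km/s.

v = 4.25 km/s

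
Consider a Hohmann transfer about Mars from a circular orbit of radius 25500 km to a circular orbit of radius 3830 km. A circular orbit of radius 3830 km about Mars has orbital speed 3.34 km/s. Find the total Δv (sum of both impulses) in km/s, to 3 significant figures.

Δv = 1.70 km/s

From the circular-orbit relation v² = μ/r at r = 3830 km: μ = v²r = (3.34)² × 3830 = 42725.9 km³/s².
The Hohmann ellipse has a_t = (r₁ + r₂)/2 = 14665 km.
At r₁ the circular-orbit speed is v₁ = √(μ/r₁) = 1.2944 km/s.
Transfer-orbit speed at r₁ (vis-viva equation): v_a = √[μ(2/r₁ − 1/a_t)] = 0.66151 km/s.
First burn Δv₁ = |v_a − v₁| = 0.6329 km/s.
At r₂, v₂ = √(μ/r₂) = 3.340 km/s.
Transfer-orbit speed at r₂: v_p = √[μ(2/r₂ − 1/a_t)] = 4.404 km/s.
Second burn Δv₂ = |v₂ − v_p| = 1.064 km/s.
Δv = Δv₁ + Δv₂ = 0.6329 + 1.064 = 1.697 km/s.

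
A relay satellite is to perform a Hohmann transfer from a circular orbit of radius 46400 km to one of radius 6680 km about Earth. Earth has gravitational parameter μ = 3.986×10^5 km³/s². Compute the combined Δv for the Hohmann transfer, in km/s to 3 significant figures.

Δv = 3.95 km/s

The Hohmann ellipse has a_t = (r₁ + r₂)/2 = 26540 km.
Circular speed at r₁: v₁ = √(μ/r₁) = √(3.986×10^5/46400) = 2.931 km/s.
Transfer-orbit speed at r₁ (vis-viva equation): v_a = √[μ(2/r₁ − 1/a_t)] = 1.470 km/s.
First burn Δv₁ = |v_a − v₁| = 1.461 km/s.
At r₂, v₂ = √(μ/r₂) = 7.7247 km/s.
Transfer-orbit speed at r₂: v_p = √[μ(2/r₂ − 1/a_t)] = 10.214 km/s.
Second burn Δv₂ = |v₂ − v_p| = 2.489 km/s.
Δv = Δv₁ + Δv₂ = 1.461 + 2.489 = 3.950 km/s.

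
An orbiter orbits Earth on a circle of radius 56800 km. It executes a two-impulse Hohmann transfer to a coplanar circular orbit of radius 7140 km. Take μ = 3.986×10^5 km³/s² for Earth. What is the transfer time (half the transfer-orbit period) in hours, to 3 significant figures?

The Hohmann ellipse has a_t = (r₁ + r₂)/2 = 31970 km.
Half the transfer-orbit period gives t = π√(a_t³/μ) = 28440 s.
Converting: 28440 s ÷ 3600 s/hour = 7.90 hours.

t = 7.90 hours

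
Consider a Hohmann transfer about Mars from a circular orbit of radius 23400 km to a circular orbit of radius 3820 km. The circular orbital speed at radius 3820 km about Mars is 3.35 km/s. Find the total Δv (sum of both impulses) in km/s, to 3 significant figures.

From the circular-orbit relation v² = μ/r at r = 3820 km: μ = v²r = (3.35)² × 3820 = 42869.9 km³/s².
Semi-major axis of the transfer orbit: a_t = (23400 + 3820)/2 = 13610 km.
Circular speed at r₁: v₁ = √(μ/r₁) = √(42869.9/23400) = 1.3535 km/s.
Transfer-orbit speed at r₁ (vis-viva): v_a = √[μ(2/r₁ − 1/a_t)] = 0.71709 km/s.
First burn Δv₁ = |v_a − v₁| = 0.6364 km/s.
Circular speed at r₂: v₂ = √(μ/r₂) = 3.350 km/s.
Transfer-orbit speed at r₂: v_p = √[μ(2/r₂ − 1/a_t)] = 4.393 km/s.
Second burn Δv₂ = |v₂ − v_p| = 1.043 km/s.
Total Δv = Δv₁ + Δv₂ = 1.679 km/s.

Δv = 1.68 km/s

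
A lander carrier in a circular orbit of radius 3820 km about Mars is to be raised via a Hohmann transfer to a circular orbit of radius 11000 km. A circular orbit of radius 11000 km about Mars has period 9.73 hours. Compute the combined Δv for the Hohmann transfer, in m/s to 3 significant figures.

Δv = 1290 m/s

From Kepler's third law T² = 4π²r³/μ at r = 11000 km, T = 9.73 hours = 9.73 × 3600 s = 35028 s: μ = 4π²r³/T² = 42826.0 km³/s².
Semi-major axis of the transfer orbit: a_t = (3820 + 11000)/2 = 7410 km.
At r₁ the circular-orbit speed is v₁ = √(μ/r₁) = 3.3483 km/s.
On the transfer ellipse at r₁, vis-viva gives v_p = √[μ(2/r₁ − 1/a_t)] = 4.0795 km/s.
First burn Δv₁ = |v_p − v₁| = 0.7312 km/s.
At r₂, v₂ = √(μ/r₂) = 1.9731 km/s.
Transfer-orbit speed at r₂: v_a = √[μ(2/r₂ − 1/a_t)] = 1.4167 km/s.
Second burn Δv₂ = |v₂ − v_a| = 0.5564 km/s.
Total Δv = Δv₁ + Δv₂ = 1.288 km/s.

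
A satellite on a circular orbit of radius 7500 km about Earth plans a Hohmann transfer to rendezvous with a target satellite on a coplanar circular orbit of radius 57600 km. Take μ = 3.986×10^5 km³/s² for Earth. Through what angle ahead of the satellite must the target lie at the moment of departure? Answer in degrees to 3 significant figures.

φ = 104°

Transfer-ellipse semi-major axis a_t = (r₁ + r₂)/2 = (7500 + 57600)/2 = 32550 km.
Transfer time t = π√(a_t³/μ) = 29222 s.
Target angular speed ω₂ = √(μ/r₂³) = 4.5670×10^-5 rad/s.
Angle swept by the target during transfer: ω₂·t = 1.3346 rad = 76.47°.
The satellite traverses 180° on the transfer ellipse, so the target must lead by 180° − 76.47° = 104°.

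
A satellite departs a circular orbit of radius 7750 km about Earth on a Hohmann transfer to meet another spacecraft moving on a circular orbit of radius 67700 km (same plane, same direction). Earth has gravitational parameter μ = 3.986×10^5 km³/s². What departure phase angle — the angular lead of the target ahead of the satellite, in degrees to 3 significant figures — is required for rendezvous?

Semi-major axis of the transfer orbit: a_t = (7750 + 67700)/2 = 37725 km.
The half-period of the transfer ellipse is t = π√(a_t³/μ) = 36461 s.
Target angular speed ω₂ = √(μ/r₂³) = 3.5841×10^-5 rad/s.
Angle swept by the target during transfer: ω₂·t = 1.3068 rad = 74.87°.
Arrival is 180° from departure on the ellipse, so φ = 180° − 74.87° = 105°.

φ = 105°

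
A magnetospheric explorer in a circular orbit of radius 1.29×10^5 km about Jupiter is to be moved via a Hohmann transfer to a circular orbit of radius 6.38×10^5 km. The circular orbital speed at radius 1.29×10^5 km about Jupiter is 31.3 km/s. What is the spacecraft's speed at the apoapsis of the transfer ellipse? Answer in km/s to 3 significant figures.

From the circular-orbit relation v² = μ/r at r = 1.29×10^5 km: μ = v²r = (31.3)² × 1.29×10^5 = 1.26380×10^8 km³/s².
Transfer-ellipse semi-major axis a_t = (r₁ + r₂)/2 = (1.290×10^5 + 6.380×10^5)/2 = 3.835×10^5 km.
The apoapsis of the transfer ellipse is at r = 6.380×10^5 km.
Applying v² = μ(2/r − 1/a_t): v = 8.163 km/s.

v = 8.16 km/s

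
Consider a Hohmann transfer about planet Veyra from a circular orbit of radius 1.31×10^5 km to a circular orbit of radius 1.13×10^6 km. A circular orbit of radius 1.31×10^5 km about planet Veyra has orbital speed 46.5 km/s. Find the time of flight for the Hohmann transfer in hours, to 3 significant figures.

From the circular-orbit relation v² = μ/r at r = 1.31×10^5 km: μ = v²r = (46.5)² × 1.31×10^5 = 2.83255×10^8 km³/s².
Semi-major axis of the transfer orbit: a_t = (1.310×10^5 + 1.130×10^6)/2 = 6.305×10^5 km.
Transfer time t = π√(a_t³/μ) = π√((6.305×10^5)³ / 2.83255×10^8) = 93450 s.
Converting: 93450 s ÷ 3600 s/hour = 26.0 hours.

t = 26.0 hours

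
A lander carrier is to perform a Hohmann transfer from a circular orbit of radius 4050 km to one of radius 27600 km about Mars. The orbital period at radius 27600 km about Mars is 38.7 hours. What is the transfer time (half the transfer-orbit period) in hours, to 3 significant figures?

From Kepler's third law T² = 4π²r³/μ at r = 27600 km, T = 38.7 hours = 38.7 × 3600 s = 1.3932×10^5 s: μ = 4π²r³/T² = 42762.2 km³/s².
Transfer-ellipse semi-major axis a_t = (r₁ + r₂)/2 = (4050 + 27600)/2 = 15825 km.
By Kepler's third law the transfer-orbit period is T = 2π√(a_t³/μ), so t = T/2 = 30240 s.
Converting: 30240 s ÷ 3600 s/hour = 8.40 hours.

t = 8.40 hours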